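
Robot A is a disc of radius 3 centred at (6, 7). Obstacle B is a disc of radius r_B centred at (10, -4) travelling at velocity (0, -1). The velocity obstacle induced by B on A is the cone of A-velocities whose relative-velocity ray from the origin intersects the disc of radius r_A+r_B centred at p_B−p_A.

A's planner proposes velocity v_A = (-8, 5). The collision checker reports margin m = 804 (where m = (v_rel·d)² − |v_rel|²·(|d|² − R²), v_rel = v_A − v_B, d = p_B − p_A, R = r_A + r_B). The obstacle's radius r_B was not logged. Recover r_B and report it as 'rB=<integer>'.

m = 804
d = (4, -11);  v_rel = (-8, 6),  |v_rel|² = 100
v_rel×d = (-8)·(-11) − (6)·(4) = 64
since m = R²·100 − 64²:  R² = (4096 + 804) / 100 = 49
R = √49 = 7  ⇒  r_B = 7 − 3 = 4

rB=4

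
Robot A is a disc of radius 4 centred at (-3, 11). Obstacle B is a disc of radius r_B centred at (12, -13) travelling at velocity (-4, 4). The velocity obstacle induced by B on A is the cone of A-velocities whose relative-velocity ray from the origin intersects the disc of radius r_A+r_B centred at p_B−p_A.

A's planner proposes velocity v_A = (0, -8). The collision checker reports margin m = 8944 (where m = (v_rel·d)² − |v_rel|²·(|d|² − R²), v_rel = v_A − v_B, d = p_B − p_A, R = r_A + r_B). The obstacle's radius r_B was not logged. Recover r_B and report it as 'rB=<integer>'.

m = 8944
d = (15, -24);  v_rel = (4, -12),  |v_rel|² = 160
v_rel×d = (4)·(-24) − (-12)·(15) = 84
since m = R²·160 − 84²:  R² = (7056 + 8944) / 160 = 100
R = √100 = 10  ⇒  r_B = 10 − 4 = 6

rB=6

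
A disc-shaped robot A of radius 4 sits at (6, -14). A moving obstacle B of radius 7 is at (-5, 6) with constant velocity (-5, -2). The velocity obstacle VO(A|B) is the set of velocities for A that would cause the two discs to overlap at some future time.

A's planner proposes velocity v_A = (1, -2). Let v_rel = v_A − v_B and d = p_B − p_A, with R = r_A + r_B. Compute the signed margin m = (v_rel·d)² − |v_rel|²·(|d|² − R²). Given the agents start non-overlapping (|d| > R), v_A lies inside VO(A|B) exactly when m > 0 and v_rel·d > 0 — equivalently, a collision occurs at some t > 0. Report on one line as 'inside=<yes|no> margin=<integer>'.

d = (-11, 20),  |d|² = 521;  R = 4+7 = 11,  c = 521−11² = 400
v_rel = (6, 0),  |v_rel|² = 36;  v_rel·d = (6)·(-11) + (0)·(20) = -66
36·t² + 132·t + 400 = 0  ⇒  m = (-66)² − 36·400 = -10044
m = -10044 < 0,  v_rel·d = -66 < 0  ⇒  outside

inside=no margin=-10044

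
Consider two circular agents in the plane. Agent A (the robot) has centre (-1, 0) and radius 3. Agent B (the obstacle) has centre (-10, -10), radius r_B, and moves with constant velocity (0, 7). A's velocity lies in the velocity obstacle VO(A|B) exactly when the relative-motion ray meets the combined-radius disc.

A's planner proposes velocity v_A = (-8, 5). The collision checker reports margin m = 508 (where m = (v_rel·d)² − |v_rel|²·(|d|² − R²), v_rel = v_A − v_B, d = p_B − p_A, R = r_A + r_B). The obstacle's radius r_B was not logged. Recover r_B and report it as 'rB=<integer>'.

m = 508
d = (-9, -10);  v_rel = (-8, -2),  |v_rel|² = 68
v_rel×d = (-8)·(-10) − (-2)·(-9) = 62
since m = R²·68 − 62²:  R² = (3844 + 508) / 68 = 64
R = √64 = 8  ⇒  r_B = 8 − 3 = 5

rB=5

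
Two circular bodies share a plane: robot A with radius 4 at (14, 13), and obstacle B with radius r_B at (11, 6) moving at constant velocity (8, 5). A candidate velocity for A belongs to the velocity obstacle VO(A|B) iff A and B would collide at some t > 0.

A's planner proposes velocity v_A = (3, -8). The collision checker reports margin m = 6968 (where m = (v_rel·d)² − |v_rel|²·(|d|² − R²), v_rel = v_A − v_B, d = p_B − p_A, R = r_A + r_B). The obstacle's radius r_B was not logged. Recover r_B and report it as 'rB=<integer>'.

m = 6968
d = (-3, -7);  v_rel = (-5, -13),  |v_rel|² = 194
v_rel×d = (-5)·(-7) − (-13)·(-3) = -4
since m = R²·194 − (-4)²:  R² = (16 + 6968) / 194 = 36
R = √36 = 6  ⇒  r_B = 6 − 4 = 2

rB=2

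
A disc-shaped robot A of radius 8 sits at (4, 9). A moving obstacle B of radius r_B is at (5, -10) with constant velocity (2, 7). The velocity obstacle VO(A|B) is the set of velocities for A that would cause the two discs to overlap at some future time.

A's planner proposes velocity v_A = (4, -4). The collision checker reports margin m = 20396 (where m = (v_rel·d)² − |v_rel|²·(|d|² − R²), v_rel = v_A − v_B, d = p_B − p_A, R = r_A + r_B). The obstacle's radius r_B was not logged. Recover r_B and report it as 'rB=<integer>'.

m = 20396
d = (1, -19);  v_rel = (2, -11),  |v_rel|² = 125
v_rel×d = (2)·(-19) − (-11)·(1) = -27
since m = R²·125 − (-27)²:  R² = (729 + 20396) / 125 = 169
R = √169 = 13  ⇒  r_B = 13 − 8 = 5

rB=5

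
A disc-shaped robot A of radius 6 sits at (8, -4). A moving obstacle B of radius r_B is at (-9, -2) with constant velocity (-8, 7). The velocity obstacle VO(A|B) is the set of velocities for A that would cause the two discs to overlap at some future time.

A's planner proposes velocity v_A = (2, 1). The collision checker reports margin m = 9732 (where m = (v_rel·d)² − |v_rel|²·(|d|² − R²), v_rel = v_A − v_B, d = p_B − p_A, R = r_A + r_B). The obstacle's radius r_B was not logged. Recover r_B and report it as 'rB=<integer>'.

m = 9732
d = (-17, 2);  v_rel = (10, -6),  |v_rel|² = 136
v_rel×d = (10)·(2) − (-6)·(-17) = -82
since m = R²·136 − (-82)²:  R² = (6724 + 9732) / 136 = 121
R = √121 = 11  ⇒  r_B = 11 − 6 = 5

rB=5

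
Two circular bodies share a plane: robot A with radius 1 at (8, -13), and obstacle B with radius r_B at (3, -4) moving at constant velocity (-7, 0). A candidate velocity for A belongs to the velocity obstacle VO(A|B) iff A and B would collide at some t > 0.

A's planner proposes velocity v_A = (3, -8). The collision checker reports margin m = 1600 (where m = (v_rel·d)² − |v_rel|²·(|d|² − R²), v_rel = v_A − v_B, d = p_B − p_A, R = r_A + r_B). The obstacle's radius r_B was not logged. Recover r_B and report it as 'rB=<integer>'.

m = 1600
d = (-5, 9);  v_rel = (10, -8),  |v_rel|² = 164
v_rel×d = (10)·(9) − (-8)·(-5) = 50
since m = R²·164 − 50²:  R² = (2500 + 1600) / 164 = 25
R = √25 = 5  ⇒  r_B = 5 − 1 = 4

rB=4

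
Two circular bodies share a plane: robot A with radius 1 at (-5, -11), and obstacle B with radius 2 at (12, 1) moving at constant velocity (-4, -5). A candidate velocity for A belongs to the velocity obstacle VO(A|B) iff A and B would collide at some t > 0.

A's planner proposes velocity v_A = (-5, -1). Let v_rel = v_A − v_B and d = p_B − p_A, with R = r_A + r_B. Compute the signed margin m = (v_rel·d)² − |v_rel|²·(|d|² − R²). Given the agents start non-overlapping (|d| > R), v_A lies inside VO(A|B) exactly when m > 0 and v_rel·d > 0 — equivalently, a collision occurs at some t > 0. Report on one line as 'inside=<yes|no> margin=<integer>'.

d = (17, 12),  |d|² = 433;  R = 1+2 = 3,  c = 433−3² = 424
v_rel = (-1, 4),  |v_rel|² = 17;  v_rel·d = (-1)·(17) + (4)·(12) = 31
17·t² − 62·t + 424 = 0  ⇒  m = 31² − 17·424 = -6247
m = -6247 < 0,  v_rel·d = 31 > 0  ⇒  outside

inside=no margin=-6247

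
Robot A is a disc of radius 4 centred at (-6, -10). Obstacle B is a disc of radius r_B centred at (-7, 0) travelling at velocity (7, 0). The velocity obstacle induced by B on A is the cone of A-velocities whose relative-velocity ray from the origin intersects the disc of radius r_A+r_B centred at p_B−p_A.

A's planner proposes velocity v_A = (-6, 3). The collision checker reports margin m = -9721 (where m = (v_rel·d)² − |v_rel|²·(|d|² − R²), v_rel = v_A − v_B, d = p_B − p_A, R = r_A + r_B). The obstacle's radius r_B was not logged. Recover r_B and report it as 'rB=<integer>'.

m = -9721
d = (-1, 10);  v_rel = (-13, 3),  |v_rel|² = 178
v_rel×d = (-13)·(10) − (3)·(-1) = -127
since m = R²·178 − (-127)²:  R² = (16129 + -9721) / 178 = 36
R = √36 = 6  ⇒  r_B = 6 − 4 = 2

rB=2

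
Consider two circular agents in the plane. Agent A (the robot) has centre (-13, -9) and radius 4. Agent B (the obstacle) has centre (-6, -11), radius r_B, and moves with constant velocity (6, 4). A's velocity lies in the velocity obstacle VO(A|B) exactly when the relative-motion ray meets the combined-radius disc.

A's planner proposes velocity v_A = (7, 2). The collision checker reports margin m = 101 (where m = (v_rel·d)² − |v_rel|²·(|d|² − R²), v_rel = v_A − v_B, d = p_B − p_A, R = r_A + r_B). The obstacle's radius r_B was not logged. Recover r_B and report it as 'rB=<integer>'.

m = 101
d = (7, -2);  v_rel = (1, -2),  |v_rel|² = 5
v_rel×d = (1)·(-2) − (-2)·(7) = 12
since m = R²·5 − 12²:  R² = (144 + 101) / 5 = 49
R = √49 = 7  ⇒  r_B = 7 − 4 = 3

rB=3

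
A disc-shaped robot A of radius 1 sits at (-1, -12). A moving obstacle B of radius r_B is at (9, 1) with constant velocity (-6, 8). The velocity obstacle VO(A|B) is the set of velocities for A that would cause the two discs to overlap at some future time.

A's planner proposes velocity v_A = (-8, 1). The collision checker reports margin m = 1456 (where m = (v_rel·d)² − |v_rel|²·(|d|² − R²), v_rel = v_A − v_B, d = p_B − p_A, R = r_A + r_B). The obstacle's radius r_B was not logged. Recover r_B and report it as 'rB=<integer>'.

m = 1456
d = (10, 13);  v_rel = (-2, -7),  |v_rel|² = 53
v_rel×d = (-2)·(13) − (-7)·(10) = 44
since m = R²·53 − 44²:  R² = (1936 + 1456) / 53 = 64
R = √64 = 8  ⇒  r_B = 8 − 1 = 7

rB=7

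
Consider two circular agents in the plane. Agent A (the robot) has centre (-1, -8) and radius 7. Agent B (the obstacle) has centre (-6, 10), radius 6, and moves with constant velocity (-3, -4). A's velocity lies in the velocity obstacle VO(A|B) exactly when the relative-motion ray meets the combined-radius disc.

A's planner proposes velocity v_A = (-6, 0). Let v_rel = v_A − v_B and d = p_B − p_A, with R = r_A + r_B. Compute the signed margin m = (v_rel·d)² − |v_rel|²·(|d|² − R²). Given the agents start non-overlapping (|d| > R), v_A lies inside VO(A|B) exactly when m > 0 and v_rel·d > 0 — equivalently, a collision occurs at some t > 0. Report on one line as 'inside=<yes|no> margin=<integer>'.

d = (-5, 18),  |d|² = 349;  R = 7+6 = 13,  c = 349−13² = 180
v_rel = (-3, 4),  |v_rel|² = 25;  v_rel·d = (-3)·(-5) + (4)·(18) = 87
25·t² − 174·t + 180 = 0  ⇒  m = 87² − 25·180 = 3069
m = 3069 > 0,  v_rel·d = 87 > 0  ⇒  inside

inside=yes margin=3069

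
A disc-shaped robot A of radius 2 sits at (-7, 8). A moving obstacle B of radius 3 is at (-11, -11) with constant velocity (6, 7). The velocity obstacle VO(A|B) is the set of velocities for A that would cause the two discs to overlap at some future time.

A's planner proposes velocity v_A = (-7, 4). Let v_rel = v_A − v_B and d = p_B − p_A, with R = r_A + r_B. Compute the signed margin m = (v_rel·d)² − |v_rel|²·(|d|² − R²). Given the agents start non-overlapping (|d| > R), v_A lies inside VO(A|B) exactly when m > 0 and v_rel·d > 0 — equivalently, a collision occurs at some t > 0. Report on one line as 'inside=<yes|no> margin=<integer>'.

d = (-4, -19),  |d|² = 377;  R = 2+3 = 5,  c = 377−5² = 352
v_rel = (-13, -3),  |v_rel|² = 178;  v_rel·d = (-13)·(-4) + (-3)·(-19) = 109
178·t² − 218·t + 352 = 0  ⇒  m = 109² − 178·352 = -50775
m = -50775 < 0,  v_rel·d = 109 > 0  ⇒  outside

inside=no margin=-50775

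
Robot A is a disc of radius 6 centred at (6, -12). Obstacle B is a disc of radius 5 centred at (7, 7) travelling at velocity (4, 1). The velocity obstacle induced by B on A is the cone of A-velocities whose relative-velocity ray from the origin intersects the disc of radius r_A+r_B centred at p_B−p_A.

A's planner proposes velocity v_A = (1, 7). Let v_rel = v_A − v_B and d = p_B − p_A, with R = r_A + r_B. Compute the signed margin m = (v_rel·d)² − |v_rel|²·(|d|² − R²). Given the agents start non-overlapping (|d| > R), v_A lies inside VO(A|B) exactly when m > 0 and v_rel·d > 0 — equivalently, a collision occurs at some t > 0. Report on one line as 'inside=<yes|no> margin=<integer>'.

d = (1, 19),  |d|² = 362;  R = 6+5 = 11,  c = 362−11² = 241
v_rel = (-3, 6),  |v_rel|² = 45;  v_rel·d = (-3)·(1) + (6)·(19) = 111
45·t² − 222·t + 241 = 0  ⇒  m = 111² − 45·241 = 1476
m = 1476 > 0,  v_rel·d = 111 > 0  ⇒  inside

inside=yes margin=1476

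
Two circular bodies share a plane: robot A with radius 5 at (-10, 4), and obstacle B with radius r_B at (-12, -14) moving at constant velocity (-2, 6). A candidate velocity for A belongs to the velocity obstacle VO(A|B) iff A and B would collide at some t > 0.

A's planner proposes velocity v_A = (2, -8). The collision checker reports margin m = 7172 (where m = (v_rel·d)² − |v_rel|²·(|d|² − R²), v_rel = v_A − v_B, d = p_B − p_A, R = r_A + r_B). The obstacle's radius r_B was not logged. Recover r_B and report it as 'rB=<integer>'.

m = 7172
d = (-2, -18);  v_rel = (4, -14),  |v_rel|² = 212
v_rel×d = (4)·(-18) − (-14)·(-2) = -100
since m = R²·212 − (-100)²:  R² = (10000 + 7172) / 212 = 81
R = √81 = 9  ⇒  r_B = 9 − 5 = 4

rB=4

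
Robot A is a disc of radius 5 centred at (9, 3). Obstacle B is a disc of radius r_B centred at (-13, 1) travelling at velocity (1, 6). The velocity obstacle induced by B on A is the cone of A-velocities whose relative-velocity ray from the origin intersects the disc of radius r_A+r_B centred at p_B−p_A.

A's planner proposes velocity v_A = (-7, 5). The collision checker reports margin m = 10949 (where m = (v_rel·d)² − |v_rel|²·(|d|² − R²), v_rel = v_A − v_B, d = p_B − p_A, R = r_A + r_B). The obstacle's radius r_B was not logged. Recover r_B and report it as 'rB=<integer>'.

m = 10949
d = (-22, -2);  v_rel = (-8, -1),  |v_rel|² = 65
v_rel×d = (-8)·(-2) − (-1)·(-22) = -6
since m = R²·65 − (-6)²:  R² = (36 + 10949) / 65 = 169
R = √169 = 13  ⇒  r_B = 13 − 5 = 8

rB=8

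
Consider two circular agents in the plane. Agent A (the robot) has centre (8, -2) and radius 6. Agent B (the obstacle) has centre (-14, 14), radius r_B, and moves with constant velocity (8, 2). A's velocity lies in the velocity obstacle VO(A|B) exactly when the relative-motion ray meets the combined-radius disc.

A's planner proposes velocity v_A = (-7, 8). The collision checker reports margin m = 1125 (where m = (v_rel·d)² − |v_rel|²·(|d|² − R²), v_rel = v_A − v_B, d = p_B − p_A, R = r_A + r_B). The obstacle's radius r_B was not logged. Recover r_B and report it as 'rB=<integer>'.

m = 1125
d = (-22, 16);  v_rel = (-15, 6),  |v_rel|² = 261
v_rel×d = (-15)·(16) − (6)·(-22) = -108
since m = R²·261 − (-108)²:  R² = (11664 + 1125) / 261 = 49
R = √49 = 7  ⇒  r_B = 7 − 6 = 1

rB=1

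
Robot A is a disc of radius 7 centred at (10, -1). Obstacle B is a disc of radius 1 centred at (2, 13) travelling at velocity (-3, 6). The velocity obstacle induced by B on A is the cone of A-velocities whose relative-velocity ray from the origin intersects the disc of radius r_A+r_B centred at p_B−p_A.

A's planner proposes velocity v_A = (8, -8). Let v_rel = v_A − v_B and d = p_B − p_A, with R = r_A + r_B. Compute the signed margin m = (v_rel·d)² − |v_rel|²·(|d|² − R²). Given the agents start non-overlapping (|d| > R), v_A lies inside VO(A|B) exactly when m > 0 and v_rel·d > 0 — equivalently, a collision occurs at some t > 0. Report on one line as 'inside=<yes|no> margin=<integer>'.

d = (-8, 14),  |d|² = 260;  R = 7+1 = 8,  c = 260−8² = 196
v_rel = (11, -14),  |v_rel|² = 317;  v_rel·d = (11)·(-8) + (-14)·(14) = -284
317·t² + 568·t + 196 = 0  ⇒  m = (-284)² − 317·196 = 18524
m = 18524 > 0,  v_rel·d = -284 < 0  ⇒  outside

inside=no margin=18524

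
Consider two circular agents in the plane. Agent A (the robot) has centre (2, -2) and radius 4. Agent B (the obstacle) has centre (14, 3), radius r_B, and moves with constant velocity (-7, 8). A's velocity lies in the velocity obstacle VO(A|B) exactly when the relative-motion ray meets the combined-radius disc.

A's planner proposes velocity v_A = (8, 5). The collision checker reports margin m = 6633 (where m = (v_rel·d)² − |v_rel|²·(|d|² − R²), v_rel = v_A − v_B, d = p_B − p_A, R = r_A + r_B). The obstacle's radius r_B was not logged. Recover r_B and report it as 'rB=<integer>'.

m = 6633
d = (12, 5);  v_rel = (15, -3),  |v_rel|² = 234
v_rel×d = (15)·(5) − (-3)·(12) = 111
since m = R²·234 − 111²:  R² = (12321 + 6633) / 234 = 81
R = √81 = 9  ⇒  r_B = 9 − 4 = 5

rB=5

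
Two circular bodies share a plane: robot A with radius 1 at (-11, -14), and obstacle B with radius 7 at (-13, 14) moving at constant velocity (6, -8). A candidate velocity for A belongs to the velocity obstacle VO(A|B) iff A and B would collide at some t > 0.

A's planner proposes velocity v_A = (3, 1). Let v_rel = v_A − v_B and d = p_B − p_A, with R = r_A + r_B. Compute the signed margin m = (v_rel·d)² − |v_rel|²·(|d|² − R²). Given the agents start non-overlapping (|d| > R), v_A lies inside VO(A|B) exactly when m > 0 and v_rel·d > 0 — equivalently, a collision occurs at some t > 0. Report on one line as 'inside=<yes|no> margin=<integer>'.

d = (-2, 28),  |d|² = 788;  R = 1+7 = 8,  c = 788−8² = 724
v_rel = (-3, 9),  |v_rel|² = 90;  v_rel·d = (-3)·(-2) + (9)·(28) = 258
90·t² − 516·t + 724 = 0  ⇒  m = 258² − 90·724 = 1404
m = 1404 > 0,  v_rel·d = 258 > 0  ⇒  inside

inside=yes margin=1404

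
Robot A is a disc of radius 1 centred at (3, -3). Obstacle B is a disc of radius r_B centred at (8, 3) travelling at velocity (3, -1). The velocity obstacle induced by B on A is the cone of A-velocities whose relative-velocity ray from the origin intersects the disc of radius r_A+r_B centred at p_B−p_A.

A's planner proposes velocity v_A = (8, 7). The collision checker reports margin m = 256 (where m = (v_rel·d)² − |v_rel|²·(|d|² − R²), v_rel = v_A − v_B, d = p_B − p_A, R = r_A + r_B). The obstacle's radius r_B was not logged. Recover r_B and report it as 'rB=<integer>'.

m = 256
d = (5, 6);  v_rel = (5, 8),  |v_rel|² = 89
v_rel×d = (5)·(6) − (8)·(5) = -10
since m = R²·89 − (-10)²:  R² = (100 + 256) / 89 = 4
R = √4 = 2  ⇒  r_B = 2 − 1 = 1

rB=1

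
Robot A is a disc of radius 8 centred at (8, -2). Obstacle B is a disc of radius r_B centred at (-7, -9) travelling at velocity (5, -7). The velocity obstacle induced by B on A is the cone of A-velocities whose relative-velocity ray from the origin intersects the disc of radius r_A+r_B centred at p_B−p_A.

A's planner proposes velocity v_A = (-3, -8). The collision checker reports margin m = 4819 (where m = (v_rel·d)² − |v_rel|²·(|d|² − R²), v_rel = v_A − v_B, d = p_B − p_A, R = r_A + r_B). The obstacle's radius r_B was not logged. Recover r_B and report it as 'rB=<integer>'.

m = 4819
d = (-15, -7);  v_rel = (-8, -1),  |v_rel|² = 65
v_rel×d = (-8)·(-7) − (-1)·(-15) = 41
since m = R²·65 − 41²:  R² = (1681 + 4819) / 65 = 100
R = √100 = 10  ⇒  r_B = 10 − 8 = 2

rB=2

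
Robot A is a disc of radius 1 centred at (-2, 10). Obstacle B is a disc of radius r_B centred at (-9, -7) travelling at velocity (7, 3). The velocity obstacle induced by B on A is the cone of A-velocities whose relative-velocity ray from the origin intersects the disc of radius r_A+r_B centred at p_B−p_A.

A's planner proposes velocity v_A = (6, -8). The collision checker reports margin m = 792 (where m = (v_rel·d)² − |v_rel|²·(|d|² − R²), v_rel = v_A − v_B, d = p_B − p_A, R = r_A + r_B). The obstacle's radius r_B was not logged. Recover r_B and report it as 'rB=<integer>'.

m = 792
d = (-7, -17);  v_rel = (-1, -11),  |v_rel|² = 122
v_rel×d = (-1)·(-17) − (-11)·(-7) = -60
since m = R²·122 − (-60)²:  R² = (3600 + 792) / 122 = 36
R = √36 = 6  ⇒  r_B = 6 − 1 = 5

rB=5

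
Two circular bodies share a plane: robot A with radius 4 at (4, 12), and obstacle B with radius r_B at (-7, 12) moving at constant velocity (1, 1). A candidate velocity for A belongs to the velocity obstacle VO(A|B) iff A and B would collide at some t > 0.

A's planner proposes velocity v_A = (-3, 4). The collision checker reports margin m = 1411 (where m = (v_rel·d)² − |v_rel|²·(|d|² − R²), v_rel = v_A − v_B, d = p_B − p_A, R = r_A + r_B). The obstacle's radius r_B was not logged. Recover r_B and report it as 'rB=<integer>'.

m = 1411
d = (-11, 0);  v_rel = (-4, 3),  |v_rel|² = 25
v_rel×d = (-4)·(0) − (3)·(-11) = 33
since m = R²·25 − 33²:  R² = (1089 + 1411) / 25 = 100
R = √100 = 10  ⇒  r_B = 10 − 4 = 6

rB=6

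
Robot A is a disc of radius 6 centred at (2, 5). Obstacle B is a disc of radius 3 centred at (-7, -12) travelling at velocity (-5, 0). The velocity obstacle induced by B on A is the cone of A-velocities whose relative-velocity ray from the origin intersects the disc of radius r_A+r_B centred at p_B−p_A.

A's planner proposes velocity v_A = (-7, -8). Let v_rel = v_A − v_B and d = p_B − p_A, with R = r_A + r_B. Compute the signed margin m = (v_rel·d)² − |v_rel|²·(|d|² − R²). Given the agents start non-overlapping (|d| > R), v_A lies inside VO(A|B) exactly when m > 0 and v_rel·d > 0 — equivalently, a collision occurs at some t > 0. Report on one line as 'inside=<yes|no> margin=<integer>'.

d = (-9, -17),  |d|² = 370;  R = 6+3 = 9,  c = 370−9² = 289
v_rel = (-2, -8),  |v_rel|² = 68;  v_rel·d = (-2)·(-9) + (-8)·(-17) = 154
68·t² − 308·t + 289 = 0  ⇒  m = 154² − 68·289 = 4064
m = 4064 > 0,  v_rel·d = 154 > 0  ⇒  inside

inside=yes margin=4064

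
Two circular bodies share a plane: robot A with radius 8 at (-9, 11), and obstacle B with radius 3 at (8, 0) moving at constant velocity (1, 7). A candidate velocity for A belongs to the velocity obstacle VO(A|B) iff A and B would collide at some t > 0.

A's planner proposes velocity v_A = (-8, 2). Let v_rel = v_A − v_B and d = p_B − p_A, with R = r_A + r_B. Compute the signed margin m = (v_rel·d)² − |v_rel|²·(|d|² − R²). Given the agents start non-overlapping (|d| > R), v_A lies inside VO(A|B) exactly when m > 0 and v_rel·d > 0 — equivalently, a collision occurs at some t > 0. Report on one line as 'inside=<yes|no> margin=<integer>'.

d = (17, -11),  |d|² = 410;  R = 8+3 = 11,  c = 410−11² = 289
v_rel = (-9, -5),  |v_rel|² = 106;  v_rel·d = (-9)·(17) + (-5)·(-11) = -98
106·t² + 196·t + 289 = 0  ⇒  m = (-98)² − 106·289 = -21030
m = -21030 < 0,  v_rel·d = -98 < 0  ⇒  outside

inside=no margin=-21030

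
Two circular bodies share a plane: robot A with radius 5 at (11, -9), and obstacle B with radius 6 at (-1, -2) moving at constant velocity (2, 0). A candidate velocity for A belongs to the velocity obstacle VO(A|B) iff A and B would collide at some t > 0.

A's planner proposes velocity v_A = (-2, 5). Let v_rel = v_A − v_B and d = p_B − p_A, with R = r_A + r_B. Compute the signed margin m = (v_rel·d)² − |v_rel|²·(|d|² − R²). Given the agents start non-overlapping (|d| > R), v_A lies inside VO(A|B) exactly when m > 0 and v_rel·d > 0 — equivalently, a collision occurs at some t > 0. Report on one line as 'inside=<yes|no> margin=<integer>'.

d = (-12, 7),  |d|² = 193;  R = 5+6 = 11,  c = 193−11² = 72
v_rel = (-4, 5),  |v_rel|² = 41;  v_rel·d = (-4)·(-12) + (5)·(7) = 83
41·t² − 166·t + 72 = 0  ⇒  m = 83² − 41·72 = 3937
m = 3937 > 0,  v_rel·d = 83 > 0  ⇒  inside

inside=yes margin=3937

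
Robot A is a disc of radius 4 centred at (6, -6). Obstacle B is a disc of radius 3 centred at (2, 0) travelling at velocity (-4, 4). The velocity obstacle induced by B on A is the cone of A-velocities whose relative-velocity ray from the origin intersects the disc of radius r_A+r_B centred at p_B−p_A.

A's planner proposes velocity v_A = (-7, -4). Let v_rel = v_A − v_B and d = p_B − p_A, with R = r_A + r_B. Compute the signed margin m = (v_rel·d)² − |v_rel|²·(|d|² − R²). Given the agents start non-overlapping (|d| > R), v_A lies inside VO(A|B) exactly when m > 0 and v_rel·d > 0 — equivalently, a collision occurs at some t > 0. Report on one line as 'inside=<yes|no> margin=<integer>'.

d = (-4, 6),  |d|² = 52;  R = 4+3 = 7,  c = 52−7² = 3
v_rel = (-3, -8),  |v_rel|² = 73;  v_rel·d = (-3)·(-4) + (-8)·(6) = -36
73·t² + 72·t + 3 = 0  ⇒  m = (-36)² − 73·3 = 1077
m = 1077 > 0,  v_rel·d = -36 < 0  ⇒  outside

inside=no margin=1077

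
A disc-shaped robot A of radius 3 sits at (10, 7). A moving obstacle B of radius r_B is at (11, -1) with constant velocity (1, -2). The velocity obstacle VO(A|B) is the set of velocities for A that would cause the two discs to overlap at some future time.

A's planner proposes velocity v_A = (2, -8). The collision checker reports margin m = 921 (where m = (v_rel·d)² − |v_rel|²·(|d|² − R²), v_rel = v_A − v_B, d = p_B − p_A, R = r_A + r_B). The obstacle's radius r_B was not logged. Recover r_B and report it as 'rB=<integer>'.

m = 921
d = (1, -8);  v_rel = (1, -6),  |v_rel|² = 37
v_rel×d = (1)·(-8) − (-6)·(1) = -2
since m = R²·37 − (-2)²:  R² = (4 + 921) / 37 = 25
R = √25 = 5  ⇒  r_B = 5 − 3 = 2

rB=2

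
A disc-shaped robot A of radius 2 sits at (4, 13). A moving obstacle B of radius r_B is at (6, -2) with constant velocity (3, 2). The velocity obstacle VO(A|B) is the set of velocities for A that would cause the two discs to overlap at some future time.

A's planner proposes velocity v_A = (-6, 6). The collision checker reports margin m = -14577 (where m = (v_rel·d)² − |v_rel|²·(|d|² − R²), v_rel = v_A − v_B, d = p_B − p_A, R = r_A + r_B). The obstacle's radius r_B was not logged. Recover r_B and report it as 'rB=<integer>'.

m = -14577
d = (2, -15);  v_rel = (-9, 4),  |v_rel|² = 97
v_rel×d = (-9)·(-15) − (4)·(2) = 127
since m = R²·97 − 127²:  R² = (16129 + -14577) / 97 = 16
R = √16 = 4  ⇒  r_B = 4 − 2 = 2

rB=2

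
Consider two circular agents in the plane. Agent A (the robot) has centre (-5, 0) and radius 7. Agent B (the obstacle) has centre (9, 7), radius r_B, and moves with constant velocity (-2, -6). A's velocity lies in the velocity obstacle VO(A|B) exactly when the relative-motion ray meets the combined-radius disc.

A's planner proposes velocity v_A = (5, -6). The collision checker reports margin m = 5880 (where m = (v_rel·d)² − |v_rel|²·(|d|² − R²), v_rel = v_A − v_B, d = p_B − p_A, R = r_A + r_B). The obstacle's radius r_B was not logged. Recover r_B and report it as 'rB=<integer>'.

m = 5880
d = (14, 7);  v_rel = (7, 0),  |v_rel|² = 49
v_rel×d = (7)·(7) − (0)·(14) = 49
since m = R²·49 − 49²:  R² = (2401 + 5880) / 49 = 169
R = √169 = 13  ⇒  r_B = 13 − 7 = 6

rB=6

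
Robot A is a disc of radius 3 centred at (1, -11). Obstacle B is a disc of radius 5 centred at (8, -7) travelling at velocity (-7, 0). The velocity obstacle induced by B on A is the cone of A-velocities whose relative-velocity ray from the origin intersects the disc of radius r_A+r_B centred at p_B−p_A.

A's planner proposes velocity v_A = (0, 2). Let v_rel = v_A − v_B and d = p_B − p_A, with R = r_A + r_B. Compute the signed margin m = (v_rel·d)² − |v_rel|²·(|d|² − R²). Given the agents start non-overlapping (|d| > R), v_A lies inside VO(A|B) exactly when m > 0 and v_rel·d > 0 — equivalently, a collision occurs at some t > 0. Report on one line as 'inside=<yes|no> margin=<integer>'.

d = (7, 4),  |d|² = 65;  R = 3+5 = 8,  c = 65−8² = 1
v_rel = (7, 2),  |v_rel|² = 53;  v_rel·d = (7)·(7) + (2)·(4) = 57
53·t² − 114·t + 1 = 0  ⇒  m = 57² − 53·1 = 3196
m = 3196 > 0,  v_rel·d = 57 > 0  ⇒  inside

inside=yes margin=3196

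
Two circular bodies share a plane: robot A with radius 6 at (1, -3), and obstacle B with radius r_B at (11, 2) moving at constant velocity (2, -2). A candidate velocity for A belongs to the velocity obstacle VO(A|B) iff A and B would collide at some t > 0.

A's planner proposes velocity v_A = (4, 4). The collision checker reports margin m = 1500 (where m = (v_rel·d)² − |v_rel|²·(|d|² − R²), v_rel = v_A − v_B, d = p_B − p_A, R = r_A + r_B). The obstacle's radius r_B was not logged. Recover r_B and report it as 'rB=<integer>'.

m = 1500
d = (10, 5);  v_rel = (2, 6),  |v_rel|² = 40
v_rel×d = (2)·(5) − (6)·(10) = -50
since m = R²·40 − (-50)²:  R² = (2500 + 1500) / 40 = 100
R = √100 = 10  ⇒  r_B = 10 − 6 = 4

rB=4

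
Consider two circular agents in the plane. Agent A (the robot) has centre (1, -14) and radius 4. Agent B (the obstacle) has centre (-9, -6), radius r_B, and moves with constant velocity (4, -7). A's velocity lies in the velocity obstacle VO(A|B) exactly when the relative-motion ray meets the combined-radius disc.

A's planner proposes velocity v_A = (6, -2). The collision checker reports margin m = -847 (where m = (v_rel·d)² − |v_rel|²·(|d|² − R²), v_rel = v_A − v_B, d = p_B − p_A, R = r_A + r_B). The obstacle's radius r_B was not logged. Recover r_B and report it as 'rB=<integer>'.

m = -847
d = (-10, 8);  v_rel = (2, 5),  |v_rel|² = 29
v_rel×d = (2)·(8) − (5)·(-10) = 66
since m = R²·29 − 66²:  R² = (4356 + -847) / 29 = 121
R = √121 = 11  ⇒  r_B = 11 − 4 = 7

rB=7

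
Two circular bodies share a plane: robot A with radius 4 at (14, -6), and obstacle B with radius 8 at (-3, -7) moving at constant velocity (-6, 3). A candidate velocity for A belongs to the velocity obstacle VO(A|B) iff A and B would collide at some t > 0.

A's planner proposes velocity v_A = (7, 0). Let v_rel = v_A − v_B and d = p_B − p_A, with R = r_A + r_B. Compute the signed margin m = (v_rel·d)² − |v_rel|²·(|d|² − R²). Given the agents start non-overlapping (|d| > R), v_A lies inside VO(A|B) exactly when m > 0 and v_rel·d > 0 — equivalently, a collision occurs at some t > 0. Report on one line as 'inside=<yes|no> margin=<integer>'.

d = (-17, -1),  |d|² = 290;  R = 4+8 = 12,  c = 290−12² = 146
v_rel = (13, -3),  |v_rel|² = 178;  v_rel·d = (13)·(-17) + (-3)·(-1) = -218
178·t² + 436·t + 146 = 0  ⇒  m = (-218)² − 178·146 = 21536
m = 21536 > 0,  v_rel·d = -218 < 0  ⇒  outside

inside=no margin=21536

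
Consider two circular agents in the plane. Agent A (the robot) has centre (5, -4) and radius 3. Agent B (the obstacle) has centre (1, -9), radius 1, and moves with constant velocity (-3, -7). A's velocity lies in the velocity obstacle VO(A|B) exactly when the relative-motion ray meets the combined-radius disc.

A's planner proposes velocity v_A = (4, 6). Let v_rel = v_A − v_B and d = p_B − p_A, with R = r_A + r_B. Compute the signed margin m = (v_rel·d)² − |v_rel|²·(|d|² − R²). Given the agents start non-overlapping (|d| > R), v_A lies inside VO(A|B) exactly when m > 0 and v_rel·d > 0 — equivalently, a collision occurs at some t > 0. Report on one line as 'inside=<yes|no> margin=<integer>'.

d = (-4, -5),  |d|² = 41;  R = 3+1 = 4,  c = 41−4² = 25
v_rel = (7, 13),  |v_rel|² = 218;  v_rel·d = (7)·(-4) + (13)·(-5) = -93
218·t² + 186·t + 25 = 0  ⇒  m = (-93)² − 218·25 = 3199
m = 3199 > 0,  v_rel·d = -93 < 0  ⇒  outside

inside=no margin=3199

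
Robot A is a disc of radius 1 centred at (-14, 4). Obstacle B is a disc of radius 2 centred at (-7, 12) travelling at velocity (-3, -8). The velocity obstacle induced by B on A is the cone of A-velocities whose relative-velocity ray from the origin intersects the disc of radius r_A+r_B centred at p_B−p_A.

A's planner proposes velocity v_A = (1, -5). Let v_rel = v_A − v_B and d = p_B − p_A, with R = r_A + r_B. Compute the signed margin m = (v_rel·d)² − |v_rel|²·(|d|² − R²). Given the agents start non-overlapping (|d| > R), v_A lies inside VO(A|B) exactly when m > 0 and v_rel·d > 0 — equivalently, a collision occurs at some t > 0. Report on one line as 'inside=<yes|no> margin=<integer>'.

d = (7, 8),  |d|² = 113;  R = 1+2 = 3,  c = 113−3² = 104
v_rel = (4, 3),  |v_rel|² = 25;  v_rel·d = (4)·(7) + (3)·(8) = 52
25·t² − 104·t + 104 = 0  ⇒  m = 52² − 25·104 = 104
m = 104 > 0,  v_rel·d = 52 > 0  ⇒  inside

inside=yes margin=104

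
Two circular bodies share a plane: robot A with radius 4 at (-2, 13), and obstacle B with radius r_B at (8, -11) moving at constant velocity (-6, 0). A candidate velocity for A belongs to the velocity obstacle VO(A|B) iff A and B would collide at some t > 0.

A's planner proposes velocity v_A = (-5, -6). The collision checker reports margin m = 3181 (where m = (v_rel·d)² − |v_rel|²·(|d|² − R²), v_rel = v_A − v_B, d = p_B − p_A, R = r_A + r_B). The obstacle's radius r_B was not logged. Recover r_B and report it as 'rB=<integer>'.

m = 3181
d = (10, -24);  v_rel = (1, -6),  |v_rel|² = 37
v_rel×d = (1)·(-24) − (-6)·(10) = 36
since m = R²·37 − 36²:  R² = (1296 + 3181) / 37 = 121
R = √121 = 11  ⇒  r_B = 11 − 4 = 7

rB=7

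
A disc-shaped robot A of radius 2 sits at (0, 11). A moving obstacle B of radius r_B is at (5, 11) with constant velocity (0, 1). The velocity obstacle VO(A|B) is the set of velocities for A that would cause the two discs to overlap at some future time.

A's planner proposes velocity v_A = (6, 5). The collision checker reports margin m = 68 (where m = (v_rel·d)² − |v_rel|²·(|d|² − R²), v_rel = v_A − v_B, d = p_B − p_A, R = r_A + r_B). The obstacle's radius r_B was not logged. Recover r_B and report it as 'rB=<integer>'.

m = 68
d = (5, 0);  v_rel = (6, 4),  |v_rel|² = 52
v_rel×d = (6)·(0) − (4)·(5) = -20
since m = R²·52 − (-20)²:  R² = (400 + 68) / 52 = 9
R = √9 = 3  ⇒  r_B = 3 − 2 = 1

rB=1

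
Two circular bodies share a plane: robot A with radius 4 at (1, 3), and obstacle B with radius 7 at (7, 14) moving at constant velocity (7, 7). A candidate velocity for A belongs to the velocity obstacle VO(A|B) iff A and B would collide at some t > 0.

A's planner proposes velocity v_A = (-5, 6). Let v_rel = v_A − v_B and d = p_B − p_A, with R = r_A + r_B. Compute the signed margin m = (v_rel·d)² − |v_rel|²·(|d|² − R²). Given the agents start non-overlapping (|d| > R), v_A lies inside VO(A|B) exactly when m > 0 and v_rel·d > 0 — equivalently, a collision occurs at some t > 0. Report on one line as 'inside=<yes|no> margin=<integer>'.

d = (6, 11),  |d|² = 157;  R = 4+7 = 11,  c = 157−11² = 36
v_rel = (-12, -1),  |v_rel|² = 145;  v_rel·d = (-12)·(6) + (-1)·(11) = -83
145·t² + 166·t + 36 = 0  ⇒  m = (-83)² − 145·36 = 1669
m = 1669 > 0,  v_rel·d = -83 < 0  ⇒  outside

inside=no margin=1669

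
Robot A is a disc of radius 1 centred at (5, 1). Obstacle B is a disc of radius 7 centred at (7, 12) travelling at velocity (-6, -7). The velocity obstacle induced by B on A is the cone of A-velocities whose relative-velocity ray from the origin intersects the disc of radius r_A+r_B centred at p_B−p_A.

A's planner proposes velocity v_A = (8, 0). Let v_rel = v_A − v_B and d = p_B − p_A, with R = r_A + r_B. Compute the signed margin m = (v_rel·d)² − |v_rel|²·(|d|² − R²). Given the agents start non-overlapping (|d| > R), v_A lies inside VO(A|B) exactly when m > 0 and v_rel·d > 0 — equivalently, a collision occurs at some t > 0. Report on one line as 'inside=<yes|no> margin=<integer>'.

d = (2, 11),  |d|² = 125;  R = 1+7 = 8,  c = 125−8² = 61
v_rel = (14, 7),  |v_rel|² = 245;  v_rel·d = (14)·(2) + (7)·(11) = 105
245·t² − 210·t + 61 = 0  ⇒  m = 105² − 245·61 = -3920
m = -3920 < 0,  v_rel·d = 105 > 0  ⇒  outside

inside=no margin=-3920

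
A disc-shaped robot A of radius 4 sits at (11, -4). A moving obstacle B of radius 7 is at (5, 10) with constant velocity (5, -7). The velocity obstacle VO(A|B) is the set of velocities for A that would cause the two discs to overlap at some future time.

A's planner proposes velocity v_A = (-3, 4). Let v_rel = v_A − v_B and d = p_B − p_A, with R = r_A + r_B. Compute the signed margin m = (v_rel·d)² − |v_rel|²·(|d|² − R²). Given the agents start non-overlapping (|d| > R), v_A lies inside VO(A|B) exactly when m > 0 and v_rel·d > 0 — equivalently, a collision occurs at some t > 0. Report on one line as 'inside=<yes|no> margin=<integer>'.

d = (-6, 14),  |d|² = 232;  R = 4+7 = 11,  c = 232−11² = 111
v_rel = (-8, 11),  |v_rel|² = 185;  v_rel·d = (-8)·(-6) + (11)·(14) = 202
185·t² − 404·t + 111 = 0  ⇒  m = 202² − 185·111 = 20269
m = 20269 > 0,  v_rel·d = 202 > 0  ⇒  inside

inside=yes margin=20269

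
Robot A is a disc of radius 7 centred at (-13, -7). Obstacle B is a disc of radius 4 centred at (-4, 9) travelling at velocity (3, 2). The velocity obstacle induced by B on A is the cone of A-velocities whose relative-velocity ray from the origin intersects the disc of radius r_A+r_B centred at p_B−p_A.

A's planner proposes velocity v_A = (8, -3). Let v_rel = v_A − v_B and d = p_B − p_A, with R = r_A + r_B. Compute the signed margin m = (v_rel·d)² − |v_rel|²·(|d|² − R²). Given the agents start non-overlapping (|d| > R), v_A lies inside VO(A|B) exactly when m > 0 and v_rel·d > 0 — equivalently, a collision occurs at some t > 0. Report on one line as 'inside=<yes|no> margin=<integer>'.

d = (9, 16),  |d|² = 337;  R = 7+4 = 11,  c = 337−11² = 216
v_rel = (5, -5),  |v_rel|² = 50;  v_rel·d = (5)·(9) + (-5)·(16) = -35
50·t² + 70·t + 216 = 0  ⇒  m = (-35)² − 50·216 = -9575
m = -9575 < 0,  v_rel·d = -35 < 0  ⇒  outside

inside=no margin=-9575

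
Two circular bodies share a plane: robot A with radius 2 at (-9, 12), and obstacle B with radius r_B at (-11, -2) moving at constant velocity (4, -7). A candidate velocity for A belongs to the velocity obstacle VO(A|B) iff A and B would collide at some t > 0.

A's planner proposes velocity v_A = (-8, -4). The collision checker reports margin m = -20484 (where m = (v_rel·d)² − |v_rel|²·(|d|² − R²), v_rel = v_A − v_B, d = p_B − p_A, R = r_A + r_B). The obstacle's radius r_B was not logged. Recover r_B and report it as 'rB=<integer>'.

m = -20484
d = (-2, -14);  v_rel = (-12, 3),  |v_rel|² = 153
v_rel×d = (-12)·(-14) − (3)·(-2) = 174
since m = R²·153 − 174²:  R² = (30276 + -20484) / 153 = 64
R = √64 = 8  ⇒  r_B = 8 − 2 = 6

rB=6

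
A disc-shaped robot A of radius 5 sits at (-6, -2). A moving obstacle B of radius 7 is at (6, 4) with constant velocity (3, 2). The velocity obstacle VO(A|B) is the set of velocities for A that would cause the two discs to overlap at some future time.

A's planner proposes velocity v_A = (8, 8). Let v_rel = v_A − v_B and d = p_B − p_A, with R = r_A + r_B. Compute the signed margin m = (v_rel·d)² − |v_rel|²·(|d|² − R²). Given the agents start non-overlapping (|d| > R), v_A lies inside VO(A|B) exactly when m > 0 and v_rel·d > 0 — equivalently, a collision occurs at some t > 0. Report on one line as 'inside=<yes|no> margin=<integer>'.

d = (12, 6),  |d|² = 180;  R = 5+7 = 12,  c = 180−12² = 36
v_rel = (5, 6),  |v_rel|² = 61;  v_rel·d = (5)·(12) + (6)·(6) = 96
61·t² − 192·t + 36 = 0  ⇒  m = 96² − 61·36 = 7020
m = 7020 > 0,  v_rel·d = 96 > 0  ⇒  inside

inside=yes margin=7020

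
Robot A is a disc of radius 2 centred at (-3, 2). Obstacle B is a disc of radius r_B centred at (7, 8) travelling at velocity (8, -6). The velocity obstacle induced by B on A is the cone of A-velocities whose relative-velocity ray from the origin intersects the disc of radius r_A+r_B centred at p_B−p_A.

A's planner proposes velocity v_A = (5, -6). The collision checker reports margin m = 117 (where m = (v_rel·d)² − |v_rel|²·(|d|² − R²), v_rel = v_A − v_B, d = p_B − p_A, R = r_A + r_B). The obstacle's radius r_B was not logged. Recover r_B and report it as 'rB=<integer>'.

m = 117
d = (10, 6);  v_rel = (-3, 0),  |v_rel|² = 9
v_rel×d = (-3)·(6) − (0)·(10) = -18
since m = R²·9 − (-18)²:  R² = (324 + 117) / 9 = 49
R = √49 = 7  ⇒  r_B = 7 − 2 = 5

rB=5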